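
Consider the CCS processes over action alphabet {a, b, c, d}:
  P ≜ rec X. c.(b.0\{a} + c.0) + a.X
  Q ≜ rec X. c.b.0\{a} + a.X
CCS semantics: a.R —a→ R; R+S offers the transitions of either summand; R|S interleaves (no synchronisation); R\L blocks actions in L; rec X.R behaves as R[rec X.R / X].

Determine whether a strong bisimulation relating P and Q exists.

LTS(P): 4 reachable states
  m0 = rec X. c.(b.0\{a} + c.0) + a.X → --a--▸ m0, --c--▸ m1
  m1 = b.0\{a} + c.0 → --b--▸ m2, --c--▸ m3
  m2 = 0\{a} → stopped
  m3 = 0 → stopped
LTS(Q): 3 reachable states
  n0 = rec X. c.b.0\{a} + a.X → --a--▸ n0, --c--▸ n1
  n1 = b.0\{a} → --b--▸ n2
  n2 = 0\{a} → stopped
Partition-refinement fixed point:
  B0 = {m0}
  B1 = {m1}
  B2 = {m2, m3, n2}
  B3 = {n0}
  B4 = {n1}
m0 ∈ B0, n0 ∈ B3 → different blocks

NO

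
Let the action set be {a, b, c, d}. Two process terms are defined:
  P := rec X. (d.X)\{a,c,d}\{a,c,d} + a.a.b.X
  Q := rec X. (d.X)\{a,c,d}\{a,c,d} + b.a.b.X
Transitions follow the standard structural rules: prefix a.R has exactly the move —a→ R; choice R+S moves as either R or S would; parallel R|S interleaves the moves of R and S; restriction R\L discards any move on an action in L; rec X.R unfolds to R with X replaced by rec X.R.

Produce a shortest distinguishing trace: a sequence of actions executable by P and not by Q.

a

P's transition system — 3 states:
  m0 = rec X. (d.X)\{a,c,d}\{a,c,d} + a.a.b.X has moves -a-> m1
  m1 = a.b.(rec X. (d.X)\{a,c,d}\{a,c,d} + a.a.b.X) has moves -a-> m2
  m2 = b.(rec X. (d.X)\{a,c,d}\{a,c,d} + a.a.b.X) has moves -b-> m0
Q's transition system — 3 states:
  n0 = rec X. (d.X)\{a,c,d}\{a,c,d} + b.a.b.X has moves -b-> n1
  n1 = a.b.(rec X. (d.X)\{a,c,d}\{a,c,d} + b.a.b.X) has moves -a-> n2
  n2 = b.(rec X. (d.X)\{a,c,d}\{a,c,d} + b.a.b.X) has moves -b-> n0
Run σ = ⟨a⟩ on P: start {m0}
  step 1 (a): {m1}
  ✓ P
Run σ = ⟨a⟩ on Q: start {n0}
  step 1 (a): ∅ (Q stuck)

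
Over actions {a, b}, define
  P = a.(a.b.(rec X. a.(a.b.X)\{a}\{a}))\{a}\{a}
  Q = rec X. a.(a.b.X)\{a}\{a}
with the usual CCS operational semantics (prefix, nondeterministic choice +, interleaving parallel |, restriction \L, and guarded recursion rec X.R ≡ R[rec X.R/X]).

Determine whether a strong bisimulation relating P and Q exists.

P ~ Q

Reachable graph of P (2 states):
  p0 = a.(a.b.(rec X. a.(a.b.X)\{a}\{a}))\{a}\{a} has moves -a-> p1
  p1 = (a.b.(rec X. a.(a.b.X)\{a}\{a}))\{a}\{a} has moves stopped
Reachable graph of Q (2 states):
  q0 = rec X. a.(a.b.X)\{a}\{a} has moves -a-> q1
  q1 = (a.b.(rec X. a.(a.b.X)\{a}\{a}))\{a}\{a} has moves stopped
Partition-refinement fixed point:
  B0 = {p0, q0}
  B1 = {p1, q1}
p0 ∈ B0, q0 ∈ B0 → same block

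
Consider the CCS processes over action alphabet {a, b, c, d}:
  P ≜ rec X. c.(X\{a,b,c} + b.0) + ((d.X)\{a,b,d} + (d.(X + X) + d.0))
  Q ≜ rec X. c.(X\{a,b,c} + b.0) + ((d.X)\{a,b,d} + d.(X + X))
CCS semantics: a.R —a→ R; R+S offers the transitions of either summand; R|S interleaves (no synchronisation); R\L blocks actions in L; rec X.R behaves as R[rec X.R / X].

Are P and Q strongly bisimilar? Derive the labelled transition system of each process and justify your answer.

LTS(P): 6 reachable states
  s0 = rec X. c.(X\{a,b,c} + b.0) + ((d.X)\{a,b,d} + (d.(X + X) + d.0)) → =c=> s1, =d=> s2, =d=> s3
  s1 = (rec X. c.(X\{a,b,c} + b.0) + ((d.X)\{a,b,d} + (d.(X + X) + d.0)))\{a,b,c} + b.0 → =b=> s3, =d=> s4, =d=> s5
  s2 = (rec X. c.(X\{a,b,c} + b.0) + ((d.X)\{a,b,d} + (d.(X + X) + d.0))) + (rec X. c.(X\{a,b,c} + b.0) + ((d.X)\{a,b,d} + (d.(X + X) + d.0))) → =c=> s1, =d=> s2, =d=> s3
  s3 = 0 → (no moves)
  s4 = ((rec X. c.(X\{a,b,c} + b.0) + ((d.X)\{a,b,d} + (d.(X + X) + d.0))) + (rec X. c.(X\{a,b,c} + b.0) + ((d.X)\{a,b,d} + (d.(X + X) + d.0))))\{a,b,c} → =d=> s4, =d=> s5
  s5 = 0\{a,b,c} → (no moves)
LTS(Q): 5 reachable states
  t0 = rec X. c.(X\{a,b,c} + b.0) + ((d.X)\{a,b,d} + d.(X + X)) → =c=> t1, =d=> t2
  t1 = (rec X. c.(X\{a,b,c} + b.0) + ((d.X)\{a,b,d} + d.(X + X)))\{a,b,c} + b.0 → =b=> t3, =d=> t4
  t2 = (rec X. c.(X\{a,b,c} + b.0) + ((d.X)\{a,b,d} + d.(X + X))) + (rec X. c.(X\{a,b,c} + b.0) + ((d.X)\{a,b,d} + d.(X + X))) → =c=> t1, =d=> t2
  t3 = 0 → (no moves)
  t4 = ((rec X. c.(X\{a,b,c} + b.0) + ((d.X)\{a,b,d} + d.(X + X))) + (rec X. c.(X\{a,b,c} + b.0) + ((d.X)\{a,b,d} + d.(X + X))))\{a,b,c} → =d=> t4
Partition-refinement fixed point:
  B0 = {s0, s2}
  B1 = {s3, s5, t3}
  B2 = {s1}
  B3 = {s4}
  B4 = {t0, t2}
  B5 = {t1}
  B6 = {t4}
s0 ∈ B0, t0 ∈ B4 → different blocks

NO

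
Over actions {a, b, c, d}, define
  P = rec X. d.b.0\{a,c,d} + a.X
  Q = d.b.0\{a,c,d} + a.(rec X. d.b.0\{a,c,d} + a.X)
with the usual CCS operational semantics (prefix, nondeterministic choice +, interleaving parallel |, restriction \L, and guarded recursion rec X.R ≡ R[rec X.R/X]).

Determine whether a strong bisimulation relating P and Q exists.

Reachable graph of P (3 states):
  s0 = rec X. d.b.0\{a,c,d} + a.X | -a-> s0, -d-> s1
  s1 = b.0\{a,c,d} | -b-> s2
  s2 = 0\{a,c,d} | deadlocked
Reachable graph of Q (4 states):
  t0 = d.b.0\{a,c,d} + a.(rec X. d.b.0\{a,c,d} + a.X) | -a-> t1, -d-> t2
  t1 = rec X. d.b.0\{a,c,d} + a.X | -a-> t1, -d-> t2
  t2 = b.0\{a,c,d} | -b-> t3
  t3 = 0\{a,c,d} | deadlocked
Bisimilarity quotient blocks:
  B0 = {s0, t0, t1}
  B1 = {s1, t2}
  B2 = {s2, t3}
s0 ∈ B0, t0 ∈ B0 → same block

bisimilar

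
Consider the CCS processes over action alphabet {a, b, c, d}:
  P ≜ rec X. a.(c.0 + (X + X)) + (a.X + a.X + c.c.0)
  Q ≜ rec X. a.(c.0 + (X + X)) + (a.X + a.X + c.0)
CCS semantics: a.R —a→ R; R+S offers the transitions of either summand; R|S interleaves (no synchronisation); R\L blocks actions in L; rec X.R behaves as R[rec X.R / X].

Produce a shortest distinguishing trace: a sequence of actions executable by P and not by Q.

cc

Reachable graph of P (4 states):
  s0 = rec X. a.(c.0 + (X + X)) + (a.X + a.X + c.c.0) :: —a→ s0, —a→ s1, —c→ s2
  s1 = c.0 + ((rec X. a.(c.0 + (X + X)) + (a.X + a.X + c.c.0)) + (rec X. a.(c.0 + (X + X)) + (a.X + a.X + c.c.0))) :: —a→ s0, —a→ s1, —c→ s2, —c→ s3
  s2 = c.0 :: —c→ s3
  s3 = 0 :: ∅
Reachable graph of Q (3 states):
  t0 = rec X. a.(c.0 + (X + X)) + (a.X + a.X + c.0) :: —a→ t0, —a→ t1, —c→ t2
  t1 = c.0 + ((rec X. a.(c.0 + (X + X)) + (a.X + a.X + c.0)) + (rec X. a.(c.0 + (X + X)) + (a.X + a.X + c.0))) :: —a→ t0, —a→ t1, —c→ t2
  t2 = 0 :: ∅
Trace ⟨cc⟩ through P, begin at {s0}:
  step 1 (c): {s2}
  step 2 (c): {s3}
  ✓ P
Trace ⟨cc⟩ through Q, begin at {t0}:
  step 1 (c): {t2}
  step 2 (c): ∅ (Q stuck)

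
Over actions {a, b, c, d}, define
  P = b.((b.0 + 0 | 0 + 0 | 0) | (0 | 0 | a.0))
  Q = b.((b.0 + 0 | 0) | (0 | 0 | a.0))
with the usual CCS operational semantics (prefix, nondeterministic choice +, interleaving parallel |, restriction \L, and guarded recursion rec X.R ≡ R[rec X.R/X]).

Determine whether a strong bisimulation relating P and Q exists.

LTS(P): 5 reachable states
  s0 = b.((b.0 + 0 | 0 + 0 | 0) | (0 | 0 | a.0)) has moves --b--▸ s1
  s1 = (b.0 + 0 | 0 + 0 | 0) | (0 | 0 | a.0) has moves --a--▸ s2, --b--▸ s3
  s2 = (b.0 + 0 | 0 + 0 | 0) | (0 | 0 | 0) has moves --b--▸ s4
  s3 = 0 | (0 | 0 | a.0) has moves --a--▸ s4
  s4 = 0 | (0 | 0 | 0) has moves (no moves)
LTS(Q): 5 reachable states
  t0 = b.((b.0 + 0 | 0) | (0 | 0 | a.0)) has moves --b--▸ t1
  t1 = (b.0 + 0 | 0) | (0 | 0 | a.0) has moves --a--▸ t2, --b--▸ t3
  t2 = (b.0 + 0 | 0) | (0 | 0 | 0) has moves --b--▸ t4
  t3 = 0 | (0 | 0 | a.0) has moves --a--▸ t4
  t4 = 0 | (0 | 0 | 0) has moves (no moves)
Bisimilarity quotient blocks:
  B0 = {s0, t0}
  B1 = {s1, t1}
  B2 = {s2, t2}
  B3 = {s4, t4}
  B4 = {s3, t3}
s0 ∈ B0, t0 ∈ B0 → same block

bisimilar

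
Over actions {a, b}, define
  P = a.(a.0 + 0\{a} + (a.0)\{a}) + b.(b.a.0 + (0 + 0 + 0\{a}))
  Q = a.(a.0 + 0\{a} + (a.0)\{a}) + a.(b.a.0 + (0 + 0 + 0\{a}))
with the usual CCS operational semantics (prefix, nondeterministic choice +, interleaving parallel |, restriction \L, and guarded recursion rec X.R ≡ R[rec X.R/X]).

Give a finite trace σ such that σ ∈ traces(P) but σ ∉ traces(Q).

b

P's transition system — 5 states:
  s0 = a.(a.0 + 0\{a} + (a.0)\{a}) + b.(b.a.0 + (0 + 0 + 0\{a})) ⊢ =a=> s1, =b=> s2
  s1 = a.0 + 0\{a} + (a.0)\{a} ⊢ =a=> s3
  s2 = b.a.0 + (0 + 0 + 0\{a}) ⊢ =b=> s4
  s3 = 0 ⊢ ·
  s4 = a.0 ⊢ =a=> s3
Q's transition system — 5 states:
  t0 = a.(a.0 + 0\{a} + (a.0)\{a}) + a.(b.a.0 + (0 + 0 + 0\{a})) ⊢ =a=> t1, =a=> t2
  t1 = a.0 + 0\{a} + (a.0)\{a} ⊢ =a=> t3
  t2 = b.a.0 + (0 + 0 + 0\{a}) ⊢ =b=> t4
  t3 = 0 ⊢ ·
  t4 = a.0 ⊢ =a=> t3
Run σ = ⟨b⟩ on P: start {s0}
  after b @ step 1: {s2}
  — P admits the full trace.
Run σ = ⟨b⟩ on Q: start {t0}
  after b @ step 1: no successor for Q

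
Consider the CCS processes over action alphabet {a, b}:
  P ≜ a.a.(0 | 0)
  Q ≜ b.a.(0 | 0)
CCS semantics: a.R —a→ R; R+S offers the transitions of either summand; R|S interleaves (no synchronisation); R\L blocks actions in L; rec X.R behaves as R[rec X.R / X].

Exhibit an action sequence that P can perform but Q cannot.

a

LTS(P): 3 reachable states
  s0 = a.a.(0 | 0) | --a--▸ s1
  s1 = a.(0 | 0) | --a--▸ s2
  s2 = 0 | 0 | ·
LTS(Q): 3 reachable states
  t0 = b.a.(0 | 0) | --b--▸ t1
  t1 = a.(0 | 0) | --a--▸ t2
  t2 = 0 | 0 | ·
Executing a from P (initial set {s0}):
  step 1 (a): {s1}
  — P admits the full trace.
Executing a from Q (initial set {t0}):
  step 1 (a): no successor for Q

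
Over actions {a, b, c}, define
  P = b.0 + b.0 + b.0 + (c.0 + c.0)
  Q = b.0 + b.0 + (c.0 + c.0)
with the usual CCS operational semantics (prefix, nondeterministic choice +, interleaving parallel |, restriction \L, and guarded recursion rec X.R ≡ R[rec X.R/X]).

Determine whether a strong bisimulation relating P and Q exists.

YES

P's transition system — 2 states:
  u0 = b.0 + b.0 + b.0 + (c.0 + c.0) | ··b··> u1, ··c··> u1
  u1 = 0 | deadlocked
Q's transition system — 2 states:
  v0 = b.0 + b.0 + (c.0 + c.0) | ··b··> v1, ··c··> v1
  v1 = 0 | deadlocked
Coarsest stable partition (strong bisimilarity classes):
  B0 = {u0, v0}
  B1 = {u1, v1}
u0 ∈ B0, v0 ∈ B0 → same block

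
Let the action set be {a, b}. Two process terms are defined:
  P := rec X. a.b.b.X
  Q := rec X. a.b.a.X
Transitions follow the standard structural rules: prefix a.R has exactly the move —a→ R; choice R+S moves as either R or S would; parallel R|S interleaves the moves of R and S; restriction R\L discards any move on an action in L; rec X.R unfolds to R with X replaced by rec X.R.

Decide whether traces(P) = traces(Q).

Reachable graph of P (3 states):
  m0 = rec X. a.b.b.X | --a--▸ m1
  m1 = b.b.(rec X. a.b.b.X) | --b--▸ m2
  m2 = b.(rec X. a.b.b.X) | --b--▸ m0
Reachable graph of Q (3 states):
  n0 = rec X. a.b.a.X | --a--▸ n1
  n1 = b.a.(rec X. a.b.a.X) | --b--▸ n2
  n2 = a.(rec X. a.b.a.X) | --a--▸ n0
Executing abb from P (initial set {m0}):
  after a @ step 1: {m1}
  after b @ step 2: {m2}
  after b @ step 3: {m0}
  — P admits the full trace.
Executing abb from Q (initial set {n0}):
  after a @ step 1: {n1}
  after b @ step 2: {n2}
  after b @ step 3: ∅ (Q stuck)

trace-distinct — witness ⟨abb⟩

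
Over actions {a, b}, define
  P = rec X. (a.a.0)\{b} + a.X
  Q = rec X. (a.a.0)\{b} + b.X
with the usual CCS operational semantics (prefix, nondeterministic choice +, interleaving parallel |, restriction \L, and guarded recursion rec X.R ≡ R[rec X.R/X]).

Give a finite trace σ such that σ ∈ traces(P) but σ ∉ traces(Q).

aaa

P's transition system — 3 states:
  s0 = rec X. (a.a.0)\{b} + a.X ⊢ -a-> s0, -a-> s1
  s1 = (a.0)\{b} ⊢ -a-> s2
  s2 = 0\{b} ⊢ stopped
Q's transition system — 3 states:
  t0 = rec X. (a.a.0)\{b} + b.X ⊢ -a-> t1, -b-> t0
  t1 = (a.0)\{b} ⊢ -a-> t2
  t2 = 0\{b} ⊢ stopped
Executing aaa from P (initial set {s0}):
  step 1 (a): {s0, s1}
  step 2 (a): {s0, s1, s2}
  step 3 (a): {s0, s1, s2}
  ✓ P
Executing aaa from Q (initial set {t0}):
  step 1 (a): {t1}
  step 2 (a): {t2}
  step 3 (a): ∅  — Q cannot continue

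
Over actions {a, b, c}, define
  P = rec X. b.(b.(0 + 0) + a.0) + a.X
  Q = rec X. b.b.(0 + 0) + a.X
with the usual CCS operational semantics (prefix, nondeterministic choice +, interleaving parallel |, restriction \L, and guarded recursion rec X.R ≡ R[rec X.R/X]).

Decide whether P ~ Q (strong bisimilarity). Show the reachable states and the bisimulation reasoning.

NO

P's transition system — 4 states:
  u0 = rec X. b.(b.(0 + 0) + a.0) + a.X → =a=> u0, =b=> u1
  u1 = b.(0 + 0) + a.0 → =a=> u2, =b=> u3
  u2 = 0 → (no moves)
  u3 = 0 + 0 → (no moves)
Q's transition system — 3 states:
  v0 = rec X. b.b.(0 + 0) + a.X → =a=> v0, =b=> v1
  v1 = b.(0 + 0) → =b=> v2
  v2 = 0 + 0 → (no moves)
Bisimilarity quotient blocks:
  B0 = {u0}
  B1 = {u1}
  B2 = {u2, u3, v2}
  B3 = {v0}
  B4 = {v1}
u0 ∈ B0, v0 ∈ B3 → different blocks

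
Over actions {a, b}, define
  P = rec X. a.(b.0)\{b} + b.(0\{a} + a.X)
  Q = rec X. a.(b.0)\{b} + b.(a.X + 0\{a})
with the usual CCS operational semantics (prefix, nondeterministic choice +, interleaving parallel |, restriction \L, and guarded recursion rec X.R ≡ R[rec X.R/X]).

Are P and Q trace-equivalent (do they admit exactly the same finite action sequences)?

Reachable graph of P (3 states):
  u0 = rec X. a.(b.0)\{b} + b.(0\{a} + a.X) → =a=> u1, =b=> u2
  u1 = (b.0)\{b} → deadlocked
  u2 = 0\{a} + a.(rec X. a.(b.0)\{b} + b.(0\{a} + a.X)) → =a=> u0
Reachable graph of Q (3 states):
  v0 = rec X. a.(b.0)\{b} + b.(a.X + 0\{a}) → =a=> v1, =b=> v2
  v1 = (b.0)\{b} → deadlocked
  v2 = a.(rec X. a.(b.0)\{b} + b.(a.X + 0\{a})) + 0\{a} → =a=> v0
Bisimilarity quotient blocks:
  B0 = {u0, v0}
  B1 = {u1, v1}
  B2 = {u2, v2}
u0 ∈ B0, v0 ∈ B0 → same block
Bisimilar ⇒ trace-equivalent.

YES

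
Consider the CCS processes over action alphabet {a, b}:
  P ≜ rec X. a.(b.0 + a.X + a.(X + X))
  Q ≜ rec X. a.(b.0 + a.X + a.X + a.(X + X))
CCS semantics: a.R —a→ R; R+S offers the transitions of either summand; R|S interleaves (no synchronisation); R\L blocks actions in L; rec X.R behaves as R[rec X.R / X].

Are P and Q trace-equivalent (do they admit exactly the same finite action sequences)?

P's transition system — 4 states:
  p0 = rec X. a.(b.0 + a.X + a.(X + X)) :: --a--▸ p1
  p1 = b.0 + a.(rec X. a.(b.0 + a.X + a.(X + X))) + a.((rec X. a.(b.0 + a.X + a.(X + X))) + (rec X. a.(b.0 + a.X + a.(X + X)))) :: --a--▸ p0, --a--▸ p2, --b--▸ p3
  p2 = (rec X. a.(b.0 + a.X + a.(X + X))) + (rec X. a.(b.0 + a.X + a.(X + X))) :: --a--▸ p1
  p3 = 0 :: ∅
Q's transition system — 4 states:
  q0 = rec X. a.(b.0 + a.X + a.X + a.(X + X)) :: --a--▸ q1
  q1 = b.0 + a.(rec X. a.(b.0 + a.X + a.X + a.(X + X))) + a.(rec X. a.(b.0 + a.X + a.X + a.(X + X))) + a.((rec X. a.(b.0 + a.X + a.X + a.(X + X))) + (rec X. a.(b.0 + a.X + a.X + a.(X + X)))) :: --a--▸ q0, --a--▸ q2, --b--▸ q3
  q2 = (rec X. a.(b.0 + a.X + a.X + a.(X + X))) + (rec X. a.(b.0 + a.X + a.X + a.(X + X))) :: --a--▸ q1
  q3 = 0 :: ∅
Bisimilarity quotient blocks:
  B0 = {p0, p2, q0, q2}
  B1 = {p1, q1}
  B2 = {p3, q3}
p0 ∈ B0, q0 ∈ B0 → same block
Bisimilar ⇒ trace-equivalent.

traces(P) = traces(Q)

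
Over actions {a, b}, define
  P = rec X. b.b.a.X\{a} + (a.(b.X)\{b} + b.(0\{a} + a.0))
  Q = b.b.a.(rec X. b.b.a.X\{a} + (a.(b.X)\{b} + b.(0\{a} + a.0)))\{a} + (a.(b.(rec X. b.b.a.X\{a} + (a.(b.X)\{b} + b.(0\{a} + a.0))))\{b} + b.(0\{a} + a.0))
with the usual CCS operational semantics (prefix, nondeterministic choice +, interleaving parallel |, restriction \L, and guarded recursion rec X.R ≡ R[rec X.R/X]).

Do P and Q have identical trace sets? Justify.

YES

Reachable graph of P (10 states):
  p0 = rec X. b.b.a.X\{a} + (a.(b.X)\{b} + b.(0\{a} + a.0)) | ··a··> p1, ··b··> p2, ··b··> p3
  p1 = (b.(rec X. b.b.a.X\{a} + (a.(b.X)\{b} + b.(0\{a} + a.0))))\{b} | deadlocked
  p2 = 0\{a} + a.0 | ··a··> p4
  p3 = b.a.(rec X. b.b.a.X\{a} + (a.(b.X)\{b} + b.(0\{a} + a.0)))\{a} | ··b··> p5
  p4 = 0 | deadlocked
  p5 = a.(rec X. b.b.a.X\{a} + (a.(b.X)\{b} + b.(0\{a} + a.0)))\{a} | ··a··> p6
  p6 = (rec X. b.b.a.X\{a} + (a.(b.X)\{b} + b.(0\{a} + a.0)))\{a} | ··b··> p7, ··b··> p8
  p7 = (0\{a} + a.0)\{a} | deadlocked
  p8 = (b.a.(rec X. b.b.a.X\{a} + (a.(b.X)\{b} + b.(0\{a} + a.0)))\{a})\{a} | ··b··> p9
  p9 = (a.(rec X. b.b.a.X\{a} + (a.(b.X)\{b} + b.(0\{a} + a.0)))\{a})\{a} | deadlocked
Reachable graph of Q (10 states):
  q0 = b.b.a.(rec X. b.b.a.X\{a} + (a.(b.X)\{b} + b.(0\{a} + a.0)))\{a} + (a.(b.(rec X. b.b.a.X\{a} + (a.(b.X)\{b} + b.(0\{a} + a.0))))\{b} + b.(0\{a} + a.0)) | ··a··> q1, ··b··> q2, ··b··> q3
  q1 = (b.(rec X. b.b.a.X\{a} + (a.(b.X)\{b} + b.(0\{a} + a.0))))\{b} | deadlocked
  q2 = 0\{a} + a.0 | ··a··> q4
  q3 = b.a.(rec X. b.b.a.X\{a} + (a.(b.X)\{b} + b.(0\{a} + a.0)))\{a} | ··b··> q5
  q4 = 0 | deadlocked
  q5 = a.(rec X. b.b.a.X\{a} + (a.(b.X)\{b} + b.(0\{a} + a.0)))\{a} | ··a··> q6
  q6 = (rec X. b.b.a.X\{a} + (a.(b.X)\{b} + b.(0\{a} + a.0)))\{a} | ··b··> q7, ··b··> q8
  q7 = (0\{a} + a.0)\{a} | deadlocked
  q8 = (b.a.(rec X. b.b.a.X\{a} + (a.(b.X)\{b} + b.(0\{a} + a.0)))\{a})\{a} | ··b··> q9
  q9 = (a.(rec X. b.b.a.X\{a} + (a.(b.X)\{b} + b.(0\{a} + a.0)))\{a})\{a} | deadlocked
Bisimilarity quotient blocks:
  B0 = {p0, q0}
  B1 = {p1, p4, p7, p9, q1, q4, q7, q9}
  B2 = {p2, q2}
  B3 = {p3, q3}
  B4 = {p5, q5}
  B5 = {p6, q6}
  B6 = {p8, q8}
p0 ∈ B0, q0 ∈ B0 → same block
Bisimilar ⇒ trace-equivalent.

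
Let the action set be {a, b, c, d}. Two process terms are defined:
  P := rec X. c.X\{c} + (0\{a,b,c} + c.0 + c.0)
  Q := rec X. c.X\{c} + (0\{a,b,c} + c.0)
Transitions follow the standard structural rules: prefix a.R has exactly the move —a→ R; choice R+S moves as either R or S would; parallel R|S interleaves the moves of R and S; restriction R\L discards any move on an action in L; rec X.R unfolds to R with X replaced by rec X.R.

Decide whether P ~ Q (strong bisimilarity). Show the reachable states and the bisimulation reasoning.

bisimilar

P's transition system — 3 states:
  u0 = rec X. c.X\{c} + (0\{a,b,c} + c.0 + c.0) has moves ··c··> u1, ··c··> u2
  u1 = (rec X. c.X\{c} + (0\{a,b,c} + c.0 + c.0))\{c} has moves stopped
  u2 = 0 has moves stopped
Q's transition system — 3 states:
  v0 = rec X. c.X\{c} + (0\{a,b,c} + c.0) has moves ··c··> v1, ··c··> v2
  v1 = (rec X. c.X\{c} + (0\{a,b,c} + c.0))\{c} has moves stopped
  v2 = 0 has moves stopped
Partition-refinement fixed point:
  B0 = {u0, v0}
  B1 = {u1, u2, v1, v2}
u0 ∈ B0, v0 ∈ B0 → same block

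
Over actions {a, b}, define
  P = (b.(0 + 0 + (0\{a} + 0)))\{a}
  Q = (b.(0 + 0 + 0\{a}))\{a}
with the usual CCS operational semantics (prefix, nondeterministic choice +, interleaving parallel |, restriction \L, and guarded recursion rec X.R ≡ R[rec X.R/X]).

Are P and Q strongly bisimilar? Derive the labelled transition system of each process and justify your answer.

LTS(P): 2 reachable states
  u0 = (b.(0 + 0 + (0\{a} + 0)))\{a} → ··b··> u1
  u1 = (0 + 0 + (0\{a} + 0))\{a} → deadlocked
LTS(Q): 2 reachable states
  v0 = (b.(0 + 0 + 0\{a}))\{a} → ··b··> v1
  v1 = (0 + 0 + 0\{a})\{a} → deadlocked
Partition-refinement fixed point:
  B0 = {u0, v0}
  B1 = {u1, v1}
u0 ∈ B0, v0 ∈ B0 → same block

YES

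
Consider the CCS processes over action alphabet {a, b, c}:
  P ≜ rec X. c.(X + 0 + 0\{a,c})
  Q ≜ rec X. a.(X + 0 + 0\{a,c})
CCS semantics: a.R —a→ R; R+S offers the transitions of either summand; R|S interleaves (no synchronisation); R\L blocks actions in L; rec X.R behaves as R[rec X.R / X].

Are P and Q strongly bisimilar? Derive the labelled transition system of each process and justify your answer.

not bisimilar

P's transition system — 2 states:
  p0 = rec X. c.(X + 0 + 0\{a,c}) :: -c-> p1
  p1 = (rec X. c.(X + 0 + 0\{a,c})) + 0 + 0\{a,c} :: -c-> p1
Q's transition system — 2 states:
  q0 = rec X. a.(X + 0 + 0\{a,c}) :: -a-> q1
  q1 = (rec X. a.(X + 0 + 0\{a,c})) + 0 + 0\{a,c} :: -a-> q1
Partition-refinement fixed point:
  B0 = {p0, p1}
  B1 = {q0, q1}
p0 ∈ B0, q0 ∈ B1 → different blocks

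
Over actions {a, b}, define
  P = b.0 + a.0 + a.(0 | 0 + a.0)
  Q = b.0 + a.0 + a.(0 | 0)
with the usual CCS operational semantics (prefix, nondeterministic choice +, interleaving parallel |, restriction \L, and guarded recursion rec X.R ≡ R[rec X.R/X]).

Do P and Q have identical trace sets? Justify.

trace-distinct — witness ⟨aa⟩

P's transition system — 3 states:
  u0 = b.0 + a.0 + a.(0 | 0 + a.0) → =a=> u1, =a=> u2, =b=> u1
  u1 = 0 → stopped
  u2 = 0 | 0 + a.0 → =a=> u1
Q's transition system — 3 states:
  v0 = b.0 + a.0 + a.(0 | 0) → =a=> v1, =a=> v2, =b=> v1
  v1 = 0 → stopped
  v2 = 0 | 0 → stopped
Run σ = ⟨aa⟩ on P: start {u0}
  [1] a ⇒ {u1, u2}
  [2] a ⇒ {u1}
  P completes σ.
Run σ = ⟨aa⟩ on Q: start {v0}
  [1] a ⇒ {v1, v2}
  [2] a ⇒ ∅ (Q stuck)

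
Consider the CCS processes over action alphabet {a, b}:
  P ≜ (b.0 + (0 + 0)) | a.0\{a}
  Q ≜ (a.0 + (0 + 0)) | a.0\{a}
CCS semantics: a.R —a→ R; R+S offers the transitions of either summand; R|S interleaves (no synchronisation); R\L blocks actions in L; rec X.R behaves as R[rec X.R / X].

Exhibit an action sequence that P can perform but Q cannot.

P's transition system — 4 states:
  u0 = (b.0 + (0 + 0)) | a.0\{a} ⊢ =a=> u1, =b=> u2
  u1 = (b.0 + (0 + 0)) | 0\{a} ⊢ =b=> u3
  u2 = 0 | a.0\{a} ⊢ =a=> u3
  u3 = 0 | 0\{a} ⊢ (no moves)
Q's transition system — 4 states:
  v0 = (a.0 + (0 + 0)) | a.0\{a} ⊢ =a=> v1, =a=> v2
  v1 = (a.0 + (0 + 0)) | 0\{a} ⊢ =a=> v3
  v2 = 0 | a.0\{a} ⊢ =a=> v3
  v3 = 0 | 0\{a} ⊢ (no moves)
Run σ = ⟨b⟩ on P: start {u0}
  [1] b ⇒ {u2}
  — P admits the full trace.
Run σ = ⟨b⟩ on Q: start {v0}
  [1] b ⇒ no successor for Q

b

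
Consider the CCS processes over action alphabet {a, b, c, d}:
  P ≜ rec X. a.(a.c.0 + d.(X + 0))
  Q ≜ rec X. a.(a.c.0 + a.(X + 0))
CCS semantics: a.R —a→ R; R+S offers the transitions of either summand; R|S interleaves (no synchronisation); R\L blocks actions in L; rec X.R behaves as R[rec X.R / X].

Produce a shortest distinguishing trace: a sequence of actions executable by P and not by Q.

ad

P's transition system — 5 states:
  p0 = rec X. a.(a.c.0 + d.(X + 0)) :: —a→ p1
  p1 = a.c.0 + d.((rec X. a.(a.c.0 + d.(X + 0))) + 0) :: —a→ p2, —d→ p3
  p2 = c.0 :: —c→ p4
  p3 = (rec X. a.(a.c.0 + d.(X + 0))) + 0 :: —a→ p1
  p4 = 0 :: deadlocked
Q's transition system — 5 states:
  q0 = rec X. a.(a.c.0 + a.(X + 0)) :: —a→ q1
  q1 = a.c.0 + a.((rec X. a.(a.c.0 + a.(X + 0))) + 0) :: —a→ q2, —a→ q3
  q2 = (rec X. a.(a.c.0 + a.(X + 0))) + 0 :: —a→ q1
  q3 = c.0 :: —c→ q4
  q4 = 0 :: deadlocked
Run σ = ⟨ad⟩ on P: start {p0}
  step 1 (a): {p1}
  step 2 (d): {p3}
  P completes σ.
Run σ = ⟨ad⟩ on Q: start {q0}
  step 1 (a): {q1}
  step 2 (d): ∅ (Q stuck)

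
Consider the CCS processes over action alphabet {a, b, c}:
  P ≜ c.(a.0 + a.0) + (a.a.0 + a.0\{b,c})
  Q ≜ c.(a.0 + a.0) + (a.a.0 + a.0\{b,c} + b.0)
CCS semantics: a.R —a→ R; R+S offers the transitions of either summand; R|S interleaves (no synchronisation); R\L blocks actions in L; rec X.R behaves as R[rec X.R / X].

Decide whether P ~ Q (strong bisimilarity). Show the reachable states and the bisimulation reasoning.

P ≁ Q

LTS(P): 5 reachable states
  m0 = c.(a.0 + a.0) + (a.a.0 + a.0\{b,c}) ⊢ ··a··> m1, ··a··> m2, ··c··> m3
  m1 = 0\{b,c} ⊢ ∅
  m2 = a.0 ⊢ ··a··> m4
  m3 = a.0 + a.0 ⊢ ··a··> m4
  m4 = 0 ⊢ ∅
LTS(Q): 5 reachable states
  n0 = c.(a.0 + a.0) + (a.a.0 + a.0\{b,c} + b.0) ⊢ ··a··> n1, ··a··> n2, ··b··> n3, ··c··> n4
  n1 = 0\{b,c} ⊢ ∅
  n2 = a.0 ⊢ ··a··> n3
  n3 = 0 ⊢ ∅
  n4 = a.0 + a.0 ⊢ ··a··> n3
Coarsest stable partition (strong bisimilarity classes):
  B0 = {m0}
  B1 = {m2, m3, n2, n4}
  B2 = {m1, m4, n1, n3}
  B3 = {n0}
m0 ∈ B0, n0 ∈ B3 → different blocks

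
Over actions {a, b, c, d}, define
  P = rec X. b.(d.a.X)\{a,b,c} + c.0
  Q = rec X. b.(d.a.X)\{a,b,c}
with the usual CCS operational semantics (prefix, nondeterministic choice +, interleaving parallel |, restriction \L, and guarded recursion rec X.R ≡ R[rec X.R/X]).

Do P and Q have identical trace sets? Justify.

P's transition system — 4 states:
  m0 = rec X. b.(d.a.X)\{a,b,c} + c.0 | ··b··> m1, ··c··> m2
  m1 = (d.a.(rec X. b.(d.a.X)\{a,b,c} + c.0))\{a,b,c} | ··d··> m3
  m2 = 0 | deadlocked
  m3 = (a.(rec X. b.(d.a.X)\{a,b,c} + c.0))\{a,b,c} | deadlocked
Q's transition system — 3 states:
  n0 = rec X. b.(d.a.X)\{a,b,c} | ··b··> n1
  n1 = (d.a.(rec X. b.(d.a.X)\{a,b,c}))\{a,b,c} | ··d··> n2
  n2 = (a.(rec X. b.(d.a.X)\{a,b,c}))\{a,b,c} | deadlocked
Run σ = ⟨c⟩ on P: start {m0}
  step 1 (c): {m2}
  ✓ P
Run σ = ⟨c⟩ on Q: start {n0}
  step 1 (c): ∅  — Q cannot continue

traces(P) ≠ traces(Q) — witness ⟨c⟩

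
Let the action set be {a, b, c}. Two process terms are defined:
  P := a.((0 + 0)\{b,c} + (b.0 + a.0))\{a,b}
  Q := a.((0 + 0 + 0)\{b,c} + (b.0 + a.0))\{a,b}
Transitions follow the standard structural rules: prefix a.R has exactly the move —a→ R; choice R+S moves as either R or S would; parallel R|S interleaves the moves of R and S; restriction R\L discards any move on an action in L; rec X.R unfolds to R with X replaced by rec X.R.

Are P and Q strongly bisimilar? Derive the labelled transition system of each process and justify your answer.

bisimilar

P's transition system — 2 states:
  s0 = a.((0 + 0)\{b,c} + (b.0 + a.0))\{a,b} | ··a··> s1
  s1 = ((0 + 0)\{b,c} + (b.0 + a.0))\{a,b} | ·
Q's transition system — 2 states:
  t0 = a.((0 + 0 + 0)\{b,c} + (b.0 + a.0))\{a,b} | ··a··> t1
  t1 = ((0 + 0 + 0)\{b,c} + (b.0 + a.0))\{a,b} | ·
Partition-refinement fixed point:
  B0 = {s0, t0}
  B1 = {s1, t1}
s0 ∈ B0, t0 ∈ B0 → same block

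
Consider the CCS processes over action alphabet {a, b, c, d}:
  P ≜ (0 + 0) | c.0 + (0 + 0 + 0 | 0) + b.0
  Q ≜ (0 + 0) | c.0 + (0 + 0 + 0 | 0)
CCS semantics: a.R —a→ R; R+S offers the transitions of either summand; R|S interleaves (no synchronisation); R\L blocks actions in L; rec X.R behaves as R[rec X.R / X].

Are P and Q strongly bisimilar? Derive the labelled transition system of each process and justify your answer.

NO

LTS(P): 3 reachable states
  m0 = (0 + 0) | c.0 + (0 + 0 + 0 | 0) + b.0 | ··b··> m1, ··c··> m2
  m1 = 0 | ∅
  m2 = (0 + 0) | 0 | ∅
LTS(Q): 2 reachable states
  n0 = (0 + 0) | c.0 + (0 + 0 + 0 | 0) | ··c··> n1
  n1 = (0 + 0) | 0 | ∅
Coarsest stable partition (strong bisimilarity classes):
  B0 = {m0}
  B1 = {m1, m2, n1}
  B2 = {n0}
m0 ∈ B0, n0 ∈ B2 → different blocks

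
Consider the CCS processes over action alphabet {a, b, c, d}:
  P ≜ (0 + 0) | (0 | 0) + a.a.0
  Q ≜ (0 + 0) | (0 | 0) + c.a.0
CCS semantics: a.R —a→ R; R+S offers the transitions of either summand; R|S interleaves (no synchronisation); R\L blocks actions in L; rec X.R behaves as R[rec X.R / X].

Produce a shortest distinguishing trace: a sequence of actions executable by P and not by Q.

a

LTS(P): 3 reachable states
  m0 = (0 + 0) | (0 | 0) + a.a.0 :: --a--▸ m1
  m1 = a.0 :: --a--▸ m2
  m2 = 0 :: ·
LTS(Q): 3 reachable states
  n0 = (0 + 0) | (0 | 0) + c.a.0 :: --c--▸ n1
  n1 = a.0 :: --a--▸ n2
  n2 = 0 :: ·
Executing a from P (initial set {m0}):
  step 1 (a): {m1}
  ✓ P
Executing a from Q (initial set {n0}):
  step 1 (a): ∅  — Q cannot continue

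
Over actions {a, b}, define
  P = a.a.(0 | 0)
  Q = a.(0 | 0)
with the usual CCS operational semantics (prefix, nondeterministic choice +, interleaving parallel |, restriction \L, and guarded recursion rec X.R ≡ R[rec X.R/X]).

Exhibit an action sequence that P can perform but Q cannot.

aa

P's transition system — 3 states:
  s0 = a.a.(0 | 0) has moves -a-> s1
  s1 = a.(0 | 0) has moves -a-> s2
  s2 = 0 | 0 has moves stopped
Q's transition system — 2 states:
  t0 = a.(0 | 0) has moves -a-> t1
  t1 = 0 | 0 has moves stopped
Executing aa from P (initial set {s0}):
  after a @ step 1: {s1}
  after a @ step 2: {s2}
  ✓ P
Executing aa from Q (initial set {t0}):
  after a @ step 1: {t1}
  after a @ step 2: ∅  — Q cannot continue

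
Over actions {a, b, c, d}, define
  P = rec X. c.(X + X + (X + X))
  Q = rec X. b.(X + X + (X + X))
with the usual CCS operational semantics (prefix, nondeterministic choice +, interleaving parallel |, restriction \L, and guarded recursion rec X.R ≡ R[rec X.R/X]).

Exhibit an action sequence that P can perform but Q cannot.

c

P's transition system — 2 states:
  u0 = rec X. c.(X + X + (X + X)) :: -c-> u1
  u1 = (rec X. c.(X + X + (X + X))) + (rec X. c.(X + X + (X + X))) + ((rec X. c.(X + X + (X + X))) + (rec X. c.(X + X + (X + X)))) :: -c-> u1
Q's transition system — 2 states:
  v0 = rec X. b.(X + X + (X + X)) :: -b-> v1
  v1 = (rec X. b.(X + X + (X + X))) + (rec X. b.(X + X + (X + X))) + ((rec X. b.(X + X + (X + X))) + (rec X. b.(X + X + (X + X)))) :: -b-> v1
Executing c from P (initial set {u0}):
  [1] c ⇒ {u1}
  P completes σ.
Executing c from Q (initial set {v0}):
  [1] c ⇒ ∅  — Q cannot continue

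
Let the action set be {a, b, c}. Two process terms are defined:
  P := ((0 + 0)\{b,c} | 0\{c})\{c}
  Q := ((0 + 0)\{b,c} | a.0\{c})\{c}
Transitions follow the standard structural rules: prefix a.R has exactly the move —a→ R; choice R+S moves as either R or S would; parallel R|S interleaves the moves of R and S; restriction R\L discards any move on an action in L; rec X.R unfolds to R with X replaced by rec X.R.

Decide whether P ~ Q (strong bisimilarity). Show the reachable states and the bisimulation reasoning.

LTS(P): 1 reachable states
  m0 = ((0 + 0)\{b,c} | 0\{c})\{c} has moves ·
LTS(Q): 2 reachable states
  n0 = ((0 + 0)\{b,c} | a.0\{c})\{c} has moves —a→ n1
  n1 = ((0 + 0)\{b,c} | 0\{c})\{c} has moves ·
Partition-refinement fixed point:
  B0 = {m0, n1}
  B1 = {n0}
m0 ∈ B0, n0 ∈ B1 → different blocks

NO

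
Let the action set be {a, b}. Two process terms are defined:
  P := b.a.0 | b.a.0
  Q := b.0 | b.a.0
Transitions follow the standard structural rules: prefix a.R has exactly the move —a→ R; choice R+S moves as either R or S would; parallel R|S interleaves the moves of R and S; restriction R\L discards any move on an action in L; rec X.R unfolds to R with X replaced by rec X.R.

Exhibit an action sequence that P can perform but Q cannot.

P's transition system — 9 states:
  s0 = b.a.0 | b.a.0 → =b=> s1, =b=> s2
  s1 = a.0 | b.a.0 → =a=> s3, =b=> s4
  s2 = b.a.0 | a.0 → =a=> s5, =b=> s4
  s3 = 0 | b.a.0 → =b=> s6
  s4 = a.0 | a.0 → =a=> s6, =a=> s7
  s5 = b.a.0 | 0 → =b=> s7
  s6 = 0 | a.0 → =a=> s8
  s7 = a.0 | 0 → =a=> s8
  s8 = 0 | 0 → ·
Q's transition system — 6 states:
  t0 = b.0 | b.a.0 → =b=> t1, =b=> t2
  t1 = 0 | b.a.0 → =b=> t3
  t2 = b.0 | a.0 → =a=> t4, =b=> t3
  t3 = 0 | a.0 → =a=> t5
  t4 = b.0 | 0 → =b=> t5
  t5 = 0 | 0 → ·
Trace ⟨baba⟩ through P, begin at {s0}:
  step 1 (b): {s1, s2}
  step 2 (a): {s3, s5}
  step 3 (b): {s6, s7}
  step 4 (a): {s8}
  — P admits the full trace.
Trace ⟨baba⟩ through Q, begin at {t0}:
  step 1 (b): {t1, t2}
  step 2 (a): {t4}
  step 3 (b): {t5}
  step 4 (a): no successor for Q

baba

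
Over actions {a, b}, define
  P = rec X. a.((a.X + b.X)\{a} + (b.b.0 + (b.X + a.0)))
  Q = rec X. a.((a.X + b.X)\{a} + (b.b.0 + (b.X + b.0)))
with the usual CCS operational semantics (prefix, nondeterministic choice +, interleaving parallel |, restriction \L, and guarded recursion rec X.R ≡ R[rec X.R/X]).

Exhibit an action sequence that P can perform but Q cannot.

Reachable graph of P (5 states):
  p0 = rec X. a.((a.X + b.X)\{a} + (b.b.0 + (b.X + a.0))) :: =a=> p1
  p1 = (a.(rec X. a.((a.X + b.X)\{a} + (b.b.0 + (b.X + a.0)))) + b.(rec X. a.((a.X + b.X)\{a} + (b.b.0 + (b.X + a.0)))))\{a} + (b.b.0 + (b.(rec X. a.((a.X + b.X)\{a} + (b.b.0 + (b.X + a.0)))) + a.0)) :: =a=> p2, =b=> p0, =b=> p3, =b=> p4
  p2 = 0 :: (no moves)
  p3 = (rec X. a.((a.X + b.X)\{a} + (b.b.0 + (b.X + a.0))))\{a} :: (no moves)
  p4 = b.0 :: =b=> p2
Reachable graph of Q (5 states):
  q0 = rec X. a.((a.X + b.X)\{a} + (b.b.0 + (b.X + b.0))) :: =a=> q1
  q1 = (a.(rec X. a.((a.X + b.X)\{a} + (b.b.0 + (b.X + b.0)))) + b.(rec X. a.((a.X + b.X)\{a} + (b.b.0 + (b.X + b.0)))))\{a} + (b.b.0 + (b.(rec X. a.((a.X + b.X)\{a} + (b.b.0 + (b.X + b.0)))) + b.0)) :: =b=> q0, =b=> q2, =b=> q3, =b=> q4
  q2 = (rec X. a.((a.X + b.X)\{a} + (b.b.0 + (b.X + b.0))))\{a} :: (no moves)
  q3 = 0 :: (no moves)
  q4 = b.0 :: =b=> q3
Trace ⟨aa⟩ through P, begin at {p0}:
  step 1 (a): {p1}
  step 2 (a): {p2}
  P completes σ.
Trace ⟨aa⟩ through Q, begin at {q0}:
  step 1 (a): {q1}
  step 2 (a): ∅  — Q cannot continue

aa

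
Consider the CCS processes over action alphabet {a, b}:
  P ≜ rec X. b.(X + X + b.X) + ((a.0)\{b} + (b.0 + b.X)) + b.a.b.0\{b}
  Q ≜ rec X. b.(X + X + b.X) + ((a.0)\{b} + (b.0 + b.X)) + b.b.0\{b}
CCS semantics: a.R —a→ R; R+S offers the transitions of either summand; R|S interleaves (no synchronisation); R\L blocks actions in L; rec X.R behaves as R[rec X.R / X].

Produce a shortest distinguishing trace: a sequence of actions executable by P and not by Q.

bab

Reachable graph of P (6 states):
  p0 = rec X. b.(X + X + b.X) + ((a.0)\{b} + (b.0 + b.X)) + b.a.b.0\{b} :: =a=> p1, =b=> p0, =b=> p2, =b=> p3, =b=> p4
  p1 = 0\{b} :: ∅
  p2 = (rec X. b.(X + X + b.X) + ((a.0)\{b} + (b.0 + b.X)) + b.a.b.0\{b}) + (rec X. b.(X + X + b.X) + ((a.0)\{b} + (b.0 + b.X)) + b.a.b.0\{b}) + b.(rec X. b.(X + X + b.X) + ((a.0)\{b} + (b.0 + b.X)) + b.a.b.0\{b}) :: =a=> p1, =b=> p0, =b=> p2, =b=> p3, =b=> p4
  p3 = 0 :: ∅
  p4 = a.b.0\{b} :: =a=> p5
  p5 = b.0\{b} :: =b=> p1
Reachable graph of Q (5 states):
  q0 = rec X. b.(X + X + b.X) + ((a.0)\{b} + (b.0 + b.X)) + b.b.0\{b} :: =a=> q1, =b=> q0, =b=> q2, =b=> q3, =b=> q4
  q1 = 0\{b} :: ∅
  q2 = (rec X. b.(X + X + b.X) + ((a.0)\{b} + (b.0 + b.X)) + b.b.0\{b}) + (rec X. b.(X + X + b.X) + ((a.0)\{b} + (b.0 + b.X)) + b.b.0\{b}) + b.(rec X. b.(X + X + b.X) + ((a.0)\{b} + (b.0 + b.X)) + b.b.0\{b}) :: =a=> q1, =b=> q0, =b=> q2, =b=> q3, =b=> q4
  q3 = 0 :: ∅
  q4 = b.0\{b} :: =b=> q1
Executing bab from P (initial set {p0}):
  [1] b ⇒ {p0, p2, p3, p4}
  [2] a ⇒ {p1, p5}
  [3] b ⇒ {p1}
  P completes σ.
Executing bab from Q (initial set {q0}):
  [1] b ⇒ {q0, q2, q3, q4}
  [2] a ⇒ {q1}
  [3] b ⇒ ∅ (Q stuck)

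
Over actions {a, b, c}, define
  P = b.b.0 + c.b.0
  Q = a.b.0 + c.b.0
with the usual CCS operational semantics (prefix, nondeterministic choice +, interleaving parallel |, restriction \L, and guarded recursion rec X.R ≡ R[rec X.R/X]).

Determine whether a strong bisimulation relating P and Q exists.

NO

LTS(P): 3 reachable states
  u0 = b.b.0 + c.b.0 :: -b-> u1, -c-> u1
  u1 = b.0 :: -b-> u2
  u2 = 0 :: ·
LTS(Q): 3 reachable states
  v0 = a.b.0 + c.b.0 :: -a-> v1, -c-> v1
  v1 = b.0 :: -b-> v2
  v2 = 0 :: ·
Bisimilarity quotient blocks:
  B0 = {u0}
  B1 = {u1, v1}
  B2 = {u2, v2}
  B3 = {v0}
u0 ∈ B0, v0 ∈ B3 → different blocks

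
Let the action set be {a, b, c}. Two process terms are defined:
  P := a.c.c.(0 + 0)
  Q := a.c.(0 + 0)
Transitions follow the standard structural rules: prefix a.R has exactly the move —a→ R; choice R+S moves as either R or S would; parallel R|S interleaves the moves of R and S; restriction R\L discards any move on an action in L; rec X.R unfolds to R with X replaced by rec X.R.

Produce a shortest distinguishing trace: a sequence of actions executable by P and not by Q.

acc

LTS(P): 4 reachable states
  m0 = a.c.c.(0 + 0) → —a→ m1
  m1 = c.c.(0 + 0) → —c→ m2
  m2 = c.(0 + 0) → —c→ m3
  m3 = 0 + 0 → ·
LTS(Q): 3 reachable states
  n0 = a.c.(0 + 0) → —a→ n1
  n1 = c.(0 + 0) → —c→ n2
  n2 = 0 + 0 → ·
Trace ⟨acc⟩ through P, begin at {m0}:
  step 1 (a): {m1}
  step 2 (c): {m2}
  step 3 (c): {m3}
  ✓ P
Trace ⟨acc⟩ through Q, begin at {n0}:
  step 1 (a): {n1}
  step 2 (c): {n2}
  step 3 (c): ∅  — Q cannot continue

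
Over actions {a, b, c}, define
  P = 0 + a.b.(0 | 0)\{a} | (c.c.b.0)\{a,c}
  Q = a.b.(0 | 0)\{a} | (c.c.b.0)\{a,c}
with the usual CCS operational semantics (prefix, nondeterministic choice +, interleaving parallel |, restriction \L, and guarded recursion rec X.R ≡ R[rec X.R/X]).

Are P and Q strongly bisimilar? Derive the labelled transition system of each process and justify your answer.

bisimilar

Reachable graph of P (3 states):
  m0 = 0 + a.b.(0 | 0)\{a} | (c.c.b.0)\{a,c} → --a--▸ m1
  m1 = b.(0 | 0)\{a} | (c.c.b.0)\{a,c} → --b--▸ m2
  m2 = (0 | 0)\{a} | (c.c.b.0)\{a,c} → deadlocked
Reachable graph of Q (3 states):
  n0 = a.b.(0 | 0)\{a} | (c.c.b.0)\{a,c} → --a--▸ n1
  n1 = b.(0 | 0)\{a} | (c.c.b.0)\{a,c} → --b--▸ n2
  n2 = (0 | 0)\{a} | (c.c.b.0)\{a,c} → deadlocked
Partition-refinement fixed point:
  B0 = {m0, n0}
  B1 = {m1, n1}
  B2 = {m2, n2}
m0 ∈ B0, n0 ∈ B0 → same block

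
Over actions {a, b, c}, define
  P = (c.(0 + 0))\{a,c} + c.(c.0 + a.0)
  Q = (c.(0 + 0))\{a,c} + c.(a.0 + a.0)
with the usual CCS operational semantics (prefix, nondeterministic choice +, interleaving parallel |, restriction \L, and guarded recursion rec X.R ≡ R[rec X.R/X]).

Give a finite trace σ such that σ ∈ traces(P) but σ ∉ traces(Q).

cc

Reachable graph of P (3 states):
  m0 = (c.(0 + 0))\{a,c} + c.(c.0 + a.0) ⊢ =c=> m1
  m1 = c.0 + a.0 ⊢ =a=> m2, =c=> m2
  m2 = 0 ⊢ ∅
Reachable graph of Q (3 states):
  n0 = (c.(0 + 0))\{a,c} + c.(a.0 + a.0) ⊢ =c=> n1
  n1 = a.0 + a.0 ⊢ =a=> n2
  n2 = 0 ⊢ ∅
Run σ = ⟨cc⟩ on P: start {m0}
  [1] c ⇒ {m1}
  [2] c ⇒ {m2}
  ✓ P
Run σ = ⟨cc⟩ on Q: start {n0}
  [1] c ⇒ {n1}
  [2] c ⇒ ∅  — Q cannot continue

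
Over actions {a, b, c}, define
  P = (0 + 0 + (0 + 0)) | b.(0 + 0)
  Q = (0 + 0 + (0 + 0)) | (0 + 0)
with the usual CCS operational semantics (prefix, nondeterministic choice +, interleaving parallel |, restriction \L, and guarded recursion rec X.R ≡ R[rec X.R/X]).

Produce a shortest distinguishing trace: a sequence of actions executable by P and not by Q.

b

P's transition system — 2 states:
  m0 = (0 + 0 + (0 + 0)) | b.(0 + 0) has moves --b--▸ m1
  m1 = (0 + 0 + (0 + 0)) | (0 + 0) has moves (no moves)
Q's transition system — 1 states:
  n0 = (0 + 0 + (0 + 0)) | (0 + 0) has moves (no moves)
Executing b from P (initial set {m0}):
  [1] b ⇒ {m1}
  — P admits the full trace.
Executing b from Q (initial set {n0}):
  [1] b ⇒ ∅  — Q cannot continue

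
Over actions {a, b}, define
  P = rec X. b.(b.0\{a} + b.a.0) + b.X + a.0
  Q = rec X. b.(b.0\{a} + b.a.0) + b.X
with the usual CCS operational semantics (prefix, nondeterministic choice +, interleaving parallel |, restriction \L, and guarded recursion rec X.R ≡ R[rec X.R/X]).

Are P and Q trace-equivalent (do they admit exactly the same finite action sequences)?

NO — witness ⟨a⟩

Reachable graph of P (5 states):
  m0 = rec X. b.(b.0\{a} + b.a.0) + b.X + a.0 → =a=> m1, =b=> m0, =b=> m2
  m1 = 0 → stopped
  m2 = b.0\{a} + b.a.0 → =b=> m3, =b=> m4
  m3 = 0\{a} → stopped
  m4 = a.0 → =a=> m1
Reachable graph of Q (5 states):
  n0 = rec X. b.(b.0\{a} + b.a.0) + b.X → =b=> n0, =b=> n1
  n1 = b.0\{a} + b.a.0 → =b=> n2, =b=> n3
  n2 = 0\{a} → stopped
  n3 = a.0 → =a=> n4
  n4 = 0 → stopped
Run σ = ⟨a⟩ on P: start {m0}
  after a @ step 1: {m1}
  P completes σ.
Run σ = ⟨a⟩ on Q: start {n0}
  after a @ step 1: ∅ (Q stuck)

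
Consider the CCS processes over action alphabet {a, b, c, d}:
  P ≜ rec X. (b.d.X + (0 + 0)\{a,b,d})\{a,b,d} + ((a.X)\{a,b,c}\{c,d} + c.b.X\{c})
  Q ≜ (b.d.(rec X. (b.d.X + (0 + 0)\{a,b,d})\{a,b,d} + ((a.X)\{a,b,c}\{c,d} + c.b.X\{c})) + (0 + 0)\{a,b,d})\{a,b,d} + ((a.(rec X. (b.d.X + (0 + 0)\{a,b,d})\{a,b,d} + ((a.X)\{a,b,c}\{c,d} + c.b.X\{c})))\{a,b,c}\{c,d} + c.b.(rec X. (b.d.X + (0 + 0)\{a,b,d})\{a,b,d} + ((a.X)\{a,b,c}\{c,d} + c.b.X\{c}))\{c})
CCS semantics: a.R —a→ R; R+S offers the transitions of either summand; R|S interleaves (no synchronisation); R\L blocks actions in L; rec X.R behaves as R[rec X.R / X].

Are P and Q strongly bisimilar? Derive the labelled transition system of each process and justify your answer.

bisimilar

Reachable graph of P (3 states):
  s0 = rec X. (b.d.X + (0 + 0)\{a,b,d})\{a,b,d} + ((a.X)\{a,b,c}\{c,d} + c.b.X\{c}) ⊢ —c→ s1
  s1 = b.(rec X. (b.d.X + (0 + 0)\{a,b,d})\{a,b,d} + ((a.X)\{a,b,c}\{c,d} + c.b.X\{c}))\{c} ⊢ —b→ s2
  s2 = (rec X. (b.d.X + (0 + 0)\{a,b,d})\{a,b,d} + ((a.X)\{a,b,c}\{c,d} + c.b.X\{c}))\{c} ⊢ (no moves)
Reachable graph of Q (3 states):
  t0 = (b.d.(rec X. (b.d.X + (0 + 0)\{a,b,d})\{a,b,d} + ((a.X)\{a,b,c}\{c,d} + c.b.X\{c})) + (0 + 0)\{a,b,d})\{a,b,d} + ((a.(rec X. (b.d.X + (0 + 0)\{a,b,d})\{a,b,d} + ((a.X)\{a,b,c}\{c,d} + c.b.X\{c})))\{a,b,c}\{c,d} + c.b.(rec X. (b.d.X + (0 + 0)\{a,b,d})\{a,b,d} + ((a.X)\{a,b,c}\{c,d} + c.b.X\{c}))\{c}) ⊢ —c→ t1
  t1 = b.(rec X. (b.d.X + (0 + 0)\{a,b,d})\{a,b,d} + ((a.X)\{a,b,c}\{c,d} + c.b.X\{c}))\{c} ⊢ —b→ t2
  t2 = (rec X. (b.d.X + (0 + 0)\{a,b,d})\{a,b,d} + ((a.X)\{a,b,c}\{c,d} + c.b.X\{c}))\{c} ⊢ (no moves)
Partition-refinement fixed point:
  B0 = {s0, t0}
  B1 = {s1, t1}
  B2 = {s2, t2}
s0 ∈ B0, t0 ∈ B0 → same block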